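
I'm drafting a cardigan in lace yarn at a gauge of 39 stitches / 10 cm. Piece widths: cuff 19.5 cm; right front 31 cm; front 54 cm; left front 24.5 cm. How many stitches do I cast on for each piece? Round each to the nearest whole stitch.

cuff 76; right front 121; front 211; left front 96.

Rate = 39/10 = 3.9 sts per cm.
cuff: 19.5 × 3.9 = 76.05 → 76.
right front: 31 × 3.9 = 120.90 → 121.
front: 54 × 3.9 = 210.60 → 211.
left front: 24.5 × 3.9 = 95.55 → 96.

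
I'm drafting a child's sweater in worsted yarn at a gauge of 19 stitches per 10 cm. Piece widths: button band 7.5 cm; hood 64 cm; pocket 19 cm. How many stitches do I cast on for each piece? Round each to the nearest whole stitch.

Rate = 19/10 = 1.9 sts per cm.
button band: 7.5 × 1.9 = 14.25 → 14.
hood: 64 × 1.9 = 121.60 → 122.
pocket: 19 × 1.9 = 36.10 → 36.

button band 14; hood 122; pocket 36.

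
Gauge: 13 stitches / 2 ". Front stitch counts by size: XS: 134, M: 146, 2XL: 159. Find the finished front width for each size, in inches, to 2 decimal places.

XS 20.62 inches; M 22.46 inches; 2XL 24.46 inches.

13/2 = 6.5 sts per in.
XS: 134 / 6.5 = 20.615 → 20.62 in.
M: 146 / 6.5 = 22.462 → 22.46 in.
2XL: 159 / 6.5 = 24.462 → 24.46 in.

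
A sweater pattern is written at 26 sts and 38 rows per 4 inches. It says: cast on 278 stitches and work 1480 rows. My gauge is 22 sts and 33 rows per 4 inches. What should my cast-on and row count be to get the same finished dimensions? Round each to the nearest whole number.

Cast on 235 stitches; work 1285 rows.

Stitches: 278 × 22/26 = 235.23 → 235.
Rows: 1480 × 33/38 = 1285.26 → 1285.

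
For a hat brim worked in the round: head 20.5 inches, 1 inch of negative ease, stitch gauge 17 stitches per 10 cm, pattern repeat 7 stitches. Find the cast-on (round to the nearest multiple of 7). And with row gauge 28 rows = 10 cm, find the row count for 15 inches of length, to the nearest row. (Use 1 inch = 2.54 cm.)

Finished = 20.5 − 1 = 19.5 inches.
19.5 inches × 2.54 = 49.53 cm.
17/10 = 1.7 sts per cm; 49.53 × 1.7 = 84.20 sts.
Nearest multiple of 7 → 84.
15 inches = 38.10 cm; × 2.8 = 106.68 → 107 rows.

Cast on 84 stitches; work 107 rows.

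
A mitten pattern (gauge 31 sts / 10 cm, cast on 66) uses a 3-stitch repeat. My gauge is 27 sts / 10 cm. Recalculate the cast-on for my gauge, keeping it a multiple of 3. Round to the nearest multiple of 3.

CO 57 sts.

66 × 27 / 31 = 57.48.
Nearest multiple of 3: 57.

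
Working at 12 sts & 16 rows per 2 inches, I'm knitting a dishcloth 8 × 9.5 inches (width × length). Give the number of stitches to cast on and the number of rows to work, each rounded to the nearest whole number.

Cast on 48 stitches and work 76 rows.

Stitch gauge = 12/2 = 6 sts/in; 8 × 6 = 48.00 → 48 sts.
Row gauge = 16/2 = 8 rows/in; 9.5 × 8 = 76.00 → 76 rows.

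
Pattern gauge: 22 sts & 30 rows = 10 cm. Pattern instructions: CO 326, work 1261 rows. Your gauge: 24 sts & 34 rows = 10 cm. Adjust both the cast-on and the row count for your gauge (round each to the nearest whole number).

Stitches: 326 × 24/22 = 355.64 → 356.
Rows: 1261 × 34/30 = 1429.13 → 1429.

Cast on 356 stitches; work 1429 rows.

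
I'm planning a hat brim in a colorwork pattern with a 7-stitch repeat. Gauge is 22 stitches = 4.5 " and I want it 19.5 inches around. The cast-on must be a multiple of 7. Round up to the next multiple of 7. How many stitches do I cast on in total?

22 / 4.5 = 4.889 sts per inch.
19.5 × 4.889 = 95.33 sts.
Next multiple of 7: 98.

CO 98 sts.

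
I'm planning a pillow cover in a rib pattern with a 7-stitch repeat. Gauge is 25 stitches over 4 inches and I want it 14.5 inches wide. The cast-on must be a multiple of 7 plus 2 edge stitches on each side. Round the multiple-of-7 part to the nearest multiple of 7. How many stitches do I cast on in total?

88 stitches.

25 / 4 = 6.25 sts per inch.
14.5 × 6.25 = 90.62 sts.
Less 4 edge sts → 86.62 for the repeat.
Nearest multiple of 7: 84.
Add back 4 edge sts → 88.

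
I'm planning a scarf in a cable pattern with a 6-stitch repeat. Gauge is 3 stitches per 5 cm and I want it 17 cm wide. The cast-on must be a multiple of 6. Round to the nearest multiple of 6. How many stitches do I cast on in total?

3 / 5 = 0.6 sts per cm.
17 × 0.6 = 10.20 sts.
Nearest multiple of 6: 12.

CO 12 sts.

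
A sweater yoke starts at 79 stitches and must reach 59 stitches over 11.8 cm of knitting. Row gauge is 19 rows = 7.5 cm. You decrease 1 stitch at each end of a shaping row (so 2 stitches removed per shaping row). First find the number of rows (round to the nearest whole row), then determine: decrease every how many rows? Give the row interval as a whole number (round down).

Decrease every 3rd row.

Rows = 11.8 × 2.533 = 29.9 → 30 rows.
Stitches to remove: 20 → 10 shaping rows (at 2 st each).
30 / 10 = 3.00 → every 3 rows.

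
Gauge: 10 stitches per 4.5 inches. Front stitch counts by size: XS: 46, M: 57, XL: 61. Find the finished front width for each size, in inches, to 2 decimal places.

10/4.5 = 2.222 sts per in.
XS: 46 / 2.222 = 20.700 → 20.70 in.
M: 57 / 2.222 = 25.650 → 25.65 in.
XL: 61 / 2.222 = 27.450 → 27.45 in.

XS 20.70 inches; M 25.65 inches; XL 27.45 inches.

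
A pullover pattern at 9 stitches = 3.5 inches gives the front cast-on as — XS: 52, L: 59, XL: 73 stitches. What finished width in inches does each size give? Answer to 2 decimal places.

9/3.5 = 2.571 sts per in.
XS: 52 / 2.571 = 20.222 → 20.22 in.
L: 59 / 2.571 = 22.944 → 22.94 in.
XL: 73 / 2.571 = 28.389 → 28.39 in.

XS 20.22 inches; L 22.94 inches; XL 28.39 inches.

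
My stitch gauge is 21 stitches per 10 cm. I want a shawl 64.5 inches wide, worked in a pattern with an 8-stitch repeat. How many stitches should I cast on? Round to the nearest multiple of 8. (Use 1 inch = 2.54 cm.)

CO 344 sts.

64.5 in = 64.5 × 2.54 = 163.83 cm.
21 / 10 = 2.1 sts/cm.
163.83 × 2.1 = 344.04 sts.
→ 344.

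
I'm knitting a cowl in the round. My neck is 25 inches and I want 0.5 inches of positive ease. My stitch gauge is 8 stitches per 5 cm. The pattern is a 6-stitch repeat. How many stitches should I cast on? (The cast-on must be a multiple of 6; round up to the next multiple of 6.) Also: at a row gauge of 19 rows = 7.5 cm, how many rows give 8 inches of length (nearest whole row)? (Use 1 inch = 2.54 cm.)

Cast on 108 stitches; work 51 rows.

Finished = 25 + 0.5 = 25.5 inches.
25.5 inches × 2.54 = 64.77 cm.
8/5 = 1.6 sts per cm; 64.77 × 1.6 = 103.63 sts.
Next multiple of 6 → 108.
8 inches = 20.32 cm; × 2.533 = 51.48 → 51 rows.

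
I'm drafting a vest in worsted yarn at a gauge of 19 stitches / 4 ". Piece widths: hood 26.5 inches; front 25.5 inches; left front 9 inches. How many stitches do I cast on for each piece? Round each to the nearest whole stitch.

hood 126; front 121; left front 43.

Rate = 19/4 = 4.75 sts per in.
hood: 26.5 × 4.75 = 125.88 → 126.
front: 25.5 × 4.75 = 121.12 → 121.
left front: 9 × 4.75 = 42.75 → 43.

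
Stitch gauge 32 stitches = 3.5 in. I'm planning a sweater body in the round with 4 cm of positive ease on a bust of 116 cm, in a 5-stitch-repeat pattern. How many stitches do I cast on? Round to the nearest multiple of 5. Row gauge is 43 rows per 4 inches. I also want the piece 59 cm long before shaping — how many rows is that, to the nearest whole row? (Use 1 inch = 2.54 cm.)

Finished = 116 + 4 = 120 cm.
120 cm × 1/2.54 = 47.24 inches.
32/3.5 = 9.143 sts per in; 47.24 × 9.143 = 431.95 sts.
Nearest multiple of 5 → 430.
59 cm = 23.23 inches; × 10.75 = 249.70 → 250 rows.

Cast on 430 stitches; work 250 rows.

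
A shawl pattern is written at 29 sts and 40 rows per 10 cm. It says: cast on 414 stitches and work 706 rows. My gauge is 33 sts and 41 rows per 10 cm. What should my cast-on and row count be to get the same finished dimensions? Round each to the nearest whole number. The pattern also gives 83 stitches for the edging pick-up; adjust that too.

Stitches: 414 × 33/29 = 471.10 → 471.
Rows: 706 × 41/40 = 723.65 → 724.
edging pick-up: 83 × 33/29 = 94.45 → 94.

Cast on 471 stitches; work 724 rows; edging pick-up 94 stitches.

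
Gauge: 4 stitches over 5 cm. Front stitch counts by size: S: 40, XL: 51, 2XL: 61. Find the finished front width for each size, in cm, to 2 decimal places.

4/5 = 0.8 sts per cm.
S: 40 / 0.8 = 50.000 → 50.00 cm.
XL: 51 / 0.8 = 63.750 → 63.75 cm.
2XL: 61 / 0.8 = 76.250 → 76.25 cm.

S 50.00 cm; XL 63.75 cm; 2XL 76.25 cm.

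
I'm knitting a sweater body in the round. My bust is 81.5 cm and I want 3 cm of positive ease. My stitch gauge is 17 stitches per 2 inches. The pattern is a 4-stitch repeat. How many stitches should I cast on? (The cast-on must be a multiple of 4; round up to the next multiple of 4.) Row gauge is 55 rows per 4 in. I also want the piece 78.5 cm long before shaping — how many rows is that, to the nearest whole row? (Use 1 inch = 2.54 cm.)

Finished = 81.5 + 3 = 84.5 cm.
84.5 cm × 1/2.54 = 33.27 inches.
17/2 = 8.5 sts per in; 33.27 × 8.5 = 282.78 sts.
Next multiple of 4 → 284.
78.5 cm = 30.91 inches; × 13.75 = 424.95 → 425 rows.

Cast on 284 stitches; work 425 rows.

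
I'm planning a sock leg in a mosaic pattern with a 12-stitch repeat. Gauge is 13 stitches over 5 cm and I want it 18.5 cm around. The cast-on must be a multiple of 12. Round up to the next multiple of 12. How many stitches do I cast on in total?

Cast on 60 stitches.

13 / 5 = 2.6 sts per cm.
18.5 × 2.6 = 48.10 sts.
Next multiple of 12: 60.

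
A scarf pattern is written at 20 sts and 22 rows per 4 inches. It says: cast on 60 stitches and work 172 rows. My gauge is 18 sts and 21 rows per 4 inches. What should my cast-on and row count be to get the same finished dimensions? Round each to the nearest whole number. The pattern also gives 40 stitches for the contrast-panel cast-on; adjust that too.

Stitches: 60 × 18/20 = 54.00 → 54.
Rows: 172 × 21/22 = 164.18 → 164.
contrast-panel cast-on: 40 × 18/20 = 36.00 → 36.

Cast on 54 stitches; work 164 rows; contrast-panel cast-on 36 stitches.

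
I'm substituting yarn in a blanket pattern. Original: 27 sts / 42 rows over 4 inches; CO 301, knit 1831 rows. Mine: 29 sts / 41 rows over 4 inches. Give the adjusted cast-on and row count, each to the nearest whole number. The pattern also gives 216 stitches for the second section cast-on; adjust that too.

Cast on 323 stitches; work 1787 rows; second section cast-on 232 stitches.

Stitches: 301 × 29/27 = 323.30 → 323.
Rows: 1831 × 41/42 = 1787.40 → 1787.
second section cast-on: 216 × 29/27 = 232.00 → 232.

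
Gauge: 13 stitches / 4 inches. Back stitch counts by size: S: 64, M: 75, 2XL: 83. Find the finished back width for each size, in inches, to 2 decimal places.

S 19.69 inches; M 23.08 inches; 2XL 25.54 inches.

13/4 = 3.25 sts per in.
S: 64 / 3.25 = 19.692 → 19.69 in.
M: 75 / 3.25 = 23.077 → 23.08 in.
2XL: 83 / 3.25 = 25.538 → 25.54 in.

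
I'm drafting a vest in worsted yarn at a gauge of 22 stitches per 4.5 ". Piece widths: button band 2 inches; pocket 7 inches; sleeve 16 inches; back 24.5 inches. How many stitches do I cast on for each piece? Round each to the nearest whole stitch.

Rate = 22/4.5 = 4.889 sts per in.
button band: 2 × 4.889 = 9.78 → 10.
pocket: 7 × 4.889 = 34.22 → 34.
sleeve: 16 × 4.889 = 78.22 → 78.
back: 24.5 × 4.889 = 119.78 → 120.

button band 10; pocket 34; sleeve 78; back 120.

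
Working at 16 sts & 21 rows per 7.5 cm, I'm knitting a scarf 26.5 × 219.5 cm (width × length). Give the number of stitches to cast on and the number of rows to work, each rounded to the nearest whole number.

Stitch gauge = 16/7.5 = 2.133 sts/cm; 26.5 × 2.133 = 56.53 → 57 sts.
Row gauge = 21/7.5 = 2.8 rows/cm; 219.5 × 2.8 = 614.60 → 615 rows.

Cast on 57 stitches and work 615 rows.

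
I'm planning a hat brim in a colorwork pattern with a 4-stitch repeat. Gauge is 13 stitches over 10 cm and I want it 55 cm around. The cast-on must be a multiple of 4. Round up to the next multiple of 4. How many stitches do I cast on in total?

CO 72 sts.

13 / 10 = 1.3 sts per cm.
55 × 1.3 = 71.50 sts.
Next multiple of 4: 72.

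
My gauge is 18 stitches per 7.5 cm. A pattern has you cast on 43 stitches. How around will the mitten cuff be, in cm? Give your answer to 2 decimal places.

18 stitches / 7.5 cm = 2.4 stitches per cm.
43 / 2.4 = 17.917 cm.

17.92 cm.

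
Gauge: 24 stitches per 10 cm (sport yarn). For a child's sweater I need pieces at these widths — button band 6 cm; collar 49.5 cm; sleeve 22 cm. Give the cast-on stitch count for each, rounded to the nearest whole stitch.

Rate = 24/10 = 2.4 sts per cm.
button band: 6 × 2.4 = 14.40 → 14.
collar: 49.5 × 2.4 = 118.80 → 119.
sleeve: 22 × 2.4 = 52.80 → 53.

button band 14; collar 119; sleeve 53.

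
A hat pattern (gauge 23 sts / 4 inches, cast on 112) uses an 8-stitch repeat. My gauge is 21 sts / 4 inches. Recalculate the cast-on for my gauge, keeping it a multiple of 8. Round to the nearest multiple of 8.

112 × 21 / 23 = 102.26.
Nearest multiple of 8: 104.

CO 104 sts.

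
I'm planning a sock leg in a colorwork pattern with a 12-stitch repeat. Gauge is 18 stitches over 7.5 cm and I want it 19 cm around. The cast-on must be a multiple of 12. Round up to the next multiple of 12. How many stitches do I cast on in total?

CO 48 sts.

18 / 7.5 = 2.4 sts per cm.
19 × 2.4 = 45.60 sts.
Next multiple of 12: 48.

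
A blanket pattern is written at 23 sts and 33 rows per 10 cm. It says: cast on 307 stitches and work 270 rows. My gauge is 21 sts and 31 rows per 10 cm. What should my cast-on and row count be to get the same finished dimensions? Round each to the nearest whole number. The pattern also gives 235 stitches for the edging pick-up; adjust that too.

Cast on 280 stitches; work 254 rows; edging pick-up 215 stitches.

Stitches: 307 × 21/23 = 280.30 → 280.
Rows: 270 × 31/33 = 253.64 → 254.
edging pick-up: 235 × 21/23 = 214.57 → 215.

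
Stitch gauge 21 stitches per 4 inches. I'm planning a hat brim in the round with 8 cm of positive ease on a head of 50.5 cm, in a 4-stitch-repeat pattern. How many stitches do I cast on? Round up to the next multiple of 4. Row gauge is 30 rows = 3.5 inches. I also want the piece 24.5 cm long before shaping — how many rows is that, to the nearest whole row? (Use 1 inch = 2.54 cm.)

Finished = 50.5 + 8 = 58.5 cm.
58.5 cm × 1/2.54 = 23.03 inches.
21/4 = 5.25 sts per in; 23.03 × 5.25 = 120.92 sts.
Next multiple of 4 → 124.
24.5 cm = 9.65 inches; × 8.571 = 82.68 → 83 rows.

Cast on 124 stitches; work 83 rows.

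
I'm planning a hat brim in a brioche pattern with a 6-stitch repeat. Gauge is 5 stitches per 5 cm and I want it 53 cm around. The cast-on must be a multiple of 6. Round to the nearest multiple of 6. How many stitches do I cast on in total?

5 / 5 = 1 sts per cm.
53 × 1 = 53.00 sts.
Nearest multiple of 6: 54.

54 stitches.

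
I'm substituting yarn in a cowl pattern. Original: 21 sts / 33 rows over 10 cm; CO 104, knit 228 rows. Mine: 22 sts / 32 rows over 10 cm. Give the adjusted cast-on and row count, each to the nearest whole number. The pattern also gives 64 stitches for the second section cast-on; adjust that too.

Cast on 109 stitches; work 221 rows; second section cast-on 67 stitches.

Stitches: 104 × 22/21 = 108.95 → 109.
Rows: 228 × 32/33 = 221.09 → 221.
second section cast-on: 64 × 22/21 = 67.05 → 67.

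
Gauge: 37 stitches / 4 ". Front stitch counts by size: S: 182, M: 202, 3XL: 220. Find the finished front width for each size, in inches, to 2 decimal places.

S 19.68 inches; M 21.84 inches; 3XL 23.78 inches.

37/4 = 9.25 sts per in.
S: 182 / 9.25 = 19.676 → 19.68 in.
M: 202 / 9.25 = 21.838 → 21.84 in.
3XL: 220 / 9.25 = 23.784 → 23.78 in.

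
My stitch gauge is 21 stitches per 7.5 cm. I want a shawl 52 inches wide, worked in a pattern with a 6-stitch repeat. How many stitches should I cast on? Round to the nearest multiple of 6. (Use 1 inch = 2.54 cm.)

52 in = 52 × 2.54 = 132.08 cm.
21 / 7.5 = 2.8 sts/cm.
132.08 × 2.8 = 369.82 sts.
→ 372.

372 stitches.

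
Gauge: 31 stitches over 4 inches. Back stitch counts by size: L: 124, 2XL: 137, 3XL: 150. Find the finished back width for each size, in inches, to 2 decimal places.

31/4 = 7.75 sts per in.
L: 124 / 7.75 = 16.000 → 16.00 in.
2XL: 137 / 7.75 = 17.677 → 17.68 in.
3XL: 150 / 7.75 = 19.355 → 19.35 in.

L 16.00 inches; 2XL 17.68 inches; 3XL 19.35 inches.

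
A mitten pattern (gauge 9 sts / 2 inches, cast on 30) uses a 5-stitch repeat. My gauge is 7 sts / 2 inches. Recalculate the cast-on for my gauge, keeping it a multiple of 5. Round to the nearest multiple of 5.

30 × 7 / 9 = 23.33.
Nearest multiple of 5: 25.

Cast on 25 stitches.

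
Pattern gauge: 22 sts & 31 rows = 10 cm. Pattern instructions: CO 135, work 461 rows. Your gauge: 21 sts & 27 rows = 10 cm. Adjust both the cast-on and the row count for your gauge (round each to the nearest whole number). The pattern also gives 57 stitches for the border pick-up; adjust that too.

Cast on 129 stitches; work 402 rows; border pick-up 54 stitches.

Stitches: 135 × 21/22 = 128.86 → 129.
Rows: 461 × 27/31 = 401.52 → 402.
border pick-up: 57 × 21/22 = 54.41 → 54.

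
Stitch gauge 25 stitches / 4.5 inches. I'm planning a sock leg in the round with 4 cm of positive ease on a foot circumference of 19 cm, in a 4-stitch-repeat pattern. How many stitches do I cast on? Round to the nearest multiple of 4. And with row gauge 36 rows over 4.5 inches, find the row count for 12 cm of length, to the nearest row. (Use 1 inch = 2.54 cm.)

Finished = 19 + 4 = 23 cm.
23 cm × 1/2.54 = 9.06 inches.
25/4.5 = 5.556 sts per in; 9.06 × 5.556 = 50.31 sts.
Nearest multiple of 4 → 52.
12 cm = 4.72 inches; × 8 = 37.80 → 38 rows.

Cast on 52 stitches; work 38 rows.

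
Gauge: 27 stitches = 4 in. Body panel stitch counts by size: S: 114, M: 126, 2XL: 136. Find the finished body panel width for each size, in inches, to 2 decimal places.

S 16.89 inches; M 18.67 inches; 2XL 20.15 inches.

27/4 = 6.75 sts per in.
S: 114 / 6.75 = 16.889 → 16.89 in.
M: 126 / 6.75 = 18.667 → 18.67 in.
2XL: 136 / 6.75 = 20.148 → 20.15 in.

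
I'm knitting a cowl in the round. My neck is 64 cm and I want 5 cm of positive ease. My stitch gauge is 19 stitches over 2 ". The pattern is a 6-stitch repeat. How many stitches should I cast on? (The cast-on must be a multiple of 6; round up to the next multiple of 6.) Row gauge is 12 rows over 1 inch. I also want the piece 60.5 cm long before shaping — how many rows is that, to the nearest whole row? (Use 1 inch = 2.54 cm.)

Cast on 264 stitches; work 286 rows.

Finished = 64 + 5 = 69 cm.
69 cm × 1/2.54 = 27.17 inches.
19/2 = 9.5 sts per in; 27.17 × 9.5 = 258.07 sts.
Next multiple of 6 → 264.
60.5 cm = 23.82 inches; × 12 = 285.83 → 286 rows.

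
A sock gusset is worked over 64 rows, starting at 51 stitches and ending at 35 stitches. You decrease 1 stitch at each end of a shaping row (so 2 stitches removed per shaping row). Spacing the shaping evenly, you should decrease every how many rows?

Decrease every 8th row.

Stitches to remove: |35 − 51| = 16.
Shaping rows needed: 16 / 2 = 8.
64 rows / 8 = every 8 rows.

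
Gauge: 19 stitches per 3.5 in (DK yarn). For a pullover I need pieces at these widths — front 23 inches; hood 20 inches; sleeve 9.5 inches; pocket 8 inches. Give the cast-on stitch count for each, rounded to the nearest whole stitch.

front 125; hood 109; sleeve 52; pocket 43.

Rate = 19/3.5 = 5.429 sts per in.
front: 23 × 5.429 = 124.86 → 125.
hood: 20 × 5.429 = 108.57 → 109.
sleeve: 9.5 × 5.429 = 51.57 → 52.
pocket: 8 × 5.429 = 43.43 → 43.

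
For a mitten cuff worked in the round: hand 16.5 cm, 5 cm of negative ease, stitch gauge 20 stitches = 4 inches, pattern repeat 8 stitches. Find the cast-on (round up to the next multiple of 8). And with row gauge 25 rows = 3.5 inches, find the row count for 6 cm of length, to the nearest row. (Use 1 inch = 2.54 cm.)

Cast on 24 stitches; work 17 rows.

Finished = 16.5 − 5 = 11.5 cm.
11.5 cm × 1/2.54 = 4.53 inches.
20/4 = 5 sts per in; 4.53 × 5 = 22.64 sts.
Next multiple of 8 → 24.
6 cm = 2.36 inches; × 7.143 = 16.87 → 17 rows.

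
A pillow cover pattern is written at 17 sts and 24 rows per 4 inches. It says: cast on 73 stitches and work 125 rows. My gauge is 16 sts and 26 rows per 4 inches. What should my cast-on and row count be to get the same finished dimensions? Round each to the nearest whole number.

Stitches: 73 × 16/17 = 68.71 → 69.
Rows: 125 × 26/24 = 135.42 → 135.

Cast on 69 stitches; work 135 rows.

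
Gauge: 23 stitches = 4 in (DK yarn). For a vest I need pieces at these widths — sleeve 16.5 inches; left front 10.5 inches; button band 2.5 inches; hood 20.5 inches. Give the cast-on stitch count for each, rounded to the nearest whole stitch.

sleeve 95; left front 60; button band 14; hood 118.

Rate = 23/4 = 5.75 sts per in.
sleeve: 16.5 × 5.75 = 94.88 → 95.
left front: 10.5 × 5.75 = 60.38 → 60.
button band: 2.5 × 5.75 = 14.38 → 14.
hood: 20.5 × 5.75 = 117.88 → 118.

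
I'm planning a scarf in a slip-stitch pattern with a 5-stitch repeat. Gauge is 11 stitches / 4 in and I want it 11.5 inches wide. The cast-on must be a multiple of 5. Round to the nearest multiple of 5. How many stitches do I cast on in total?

11 / 4 = 2.75 sts per inch.
11.5 × 2.75 = 31.62 sts.
Nearest multiple of 5: 30.

Cast on 30 stitches.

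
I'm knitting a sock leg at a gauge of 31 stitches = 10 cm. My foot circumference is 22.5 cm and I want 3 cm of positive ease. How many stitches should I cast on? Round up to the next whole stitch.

CO 80 sts.

Finished = 22.5 + 3 = 25.5 cm.
31 / 10 = 3.1 sts per cm.
25.50 × 3.1 = 79.05 sts.
→ 80 sts.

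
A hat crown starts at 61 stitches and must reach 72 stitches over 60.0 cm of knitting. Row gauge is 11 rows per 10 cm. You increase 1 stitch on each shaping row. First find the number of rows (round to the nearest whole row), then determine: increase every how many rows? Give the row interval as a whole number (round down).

Increase every 6th row.

Rows = 60.0 × 1.1 = 66.0 → 66 rows.
Stitches to add: 11 → 11 shaping rows (at 1 st each).
66 / 11 = 6.00 → every 6 rows.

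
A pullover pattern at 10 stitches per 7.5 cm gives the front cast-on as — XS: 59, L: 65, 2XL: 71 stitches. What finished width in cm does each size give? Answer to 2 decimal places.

XS 44.25 cm; L 48.75 cm; 2XL 53.25 cm.

10/7.5 = 1.333 sts per cm.
XS: 59 / 1.333 = 44.250 → 44.25 cm.
L: 65 / 1.333 = 48.750 → 48.75 cm.
2XL: 71 / 1.333 = 53.250 → 53.25 cm.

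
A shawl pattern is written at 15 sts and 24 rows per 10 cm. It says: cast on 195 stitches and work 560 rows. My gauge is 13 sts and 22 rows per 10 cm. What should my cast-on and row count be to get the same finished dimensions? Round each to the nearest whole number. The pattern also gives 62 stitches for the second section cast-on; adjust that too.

Cast on 169 stitches; work 513 rows; second section cast-on 54 stitches.

Stitches: 195 × 13/15 = 169.00 → 169.
Rows: 560 × 22/24 = 513.33 → 513.
second section cast-on: 62 × 13/15 = 53.73 → 54.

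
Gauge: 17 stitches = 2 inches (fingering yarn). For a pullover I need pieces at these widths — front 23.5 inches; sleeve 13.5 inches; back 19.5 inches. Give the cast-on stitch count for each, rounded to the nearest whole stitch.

front 200; sleeve 115; back 166.

Rate = 17/2 = 8.5 sts per in.
front: 23.5 × 8.5 = 199.75 → 200.
sleeve: 13.5 × 8.5 = 114.75 → 115.
back: 19.5 × 8.5 = 165.75 → 166.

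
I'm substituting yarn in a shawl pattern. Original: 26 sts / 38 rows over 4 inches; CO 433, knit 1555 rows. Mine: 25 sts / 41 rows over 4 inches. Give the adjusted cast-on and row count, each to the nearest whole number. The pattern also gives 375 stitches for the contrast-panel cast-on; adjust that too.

Stitches: 433 × 25/26 = 416.35 → 416.
Rows: 1555 × 41/38 = 1677.76 → 1678.
contrast-panel cast-on: 375 × 25/26 = 360.58 → 361.

Cast on 416 stitches; work 1678 rows; contrast-panel cast-on 361 stitches.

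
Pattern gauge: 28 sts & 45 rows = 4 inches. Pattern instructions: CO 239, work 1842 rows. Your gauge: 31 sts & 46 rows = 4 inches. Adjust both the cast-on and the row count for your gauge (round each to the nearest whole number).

Stitches: 239 × 31/28 = 264.61 → 265.
Rows: 1842 × 46/45 = 1882.93 → 1883.

Cast on 265 stitches; work 1883 rows.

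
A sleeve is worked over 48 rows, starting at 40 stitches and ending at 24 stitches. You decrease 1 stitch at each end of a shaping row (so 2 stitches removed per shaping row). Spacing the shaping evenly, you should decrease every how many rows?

Stitches to remove: |24 − 40| = 16.
Shaping rows needed: 16 / 2 = 8.
48 rows / 8 = every 6 rows.

Decrease every 6th row.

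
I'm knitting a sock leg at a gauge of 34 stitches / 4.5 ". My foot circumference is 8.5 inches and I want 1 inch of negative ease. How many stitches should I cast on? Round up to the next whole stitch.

CO 57 sts.

Finished = 8.5 − 1 = 7.5 in.
34 / 4.5 = 7.556 sts per inch.
7.50 × 7.556 = 56.67 sts.
→ 57 sts.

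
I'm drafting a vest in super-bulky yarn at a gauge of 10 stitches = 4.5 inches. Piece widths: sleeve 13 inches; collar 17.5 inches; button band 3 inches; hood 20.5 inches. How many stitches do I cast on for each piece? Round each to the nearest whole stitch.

Rate = 10/4.5 = 2.222 sts per in.
sleeve: 13 × 2.222 = 28.89 → 29.
collar: 17.5 × 2.222 = 38.89 → 39.
button band: 3 × 2.222 = 6.67 → 7.
hood: 20.5 × 2.222 = 45.56 → 46.

sleeve 29; collar 39; button band 7; hood 46.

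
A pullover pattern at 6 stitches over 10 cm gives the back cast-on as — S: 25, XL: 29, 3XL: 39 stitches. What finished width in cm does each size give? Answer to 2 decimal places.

6/10 = 0.6 sts per cm.
S: 25 / 0.6 = 41.667 → 41.67 cm.
XL: 29 / 0.6 = 48.333 → 48.33 cm.
3XL: 39 / 0.6 = 65.000 → 65.00 cm.

S 41.67 cm; XL 48.33 cm; 3XL 65.00 cm.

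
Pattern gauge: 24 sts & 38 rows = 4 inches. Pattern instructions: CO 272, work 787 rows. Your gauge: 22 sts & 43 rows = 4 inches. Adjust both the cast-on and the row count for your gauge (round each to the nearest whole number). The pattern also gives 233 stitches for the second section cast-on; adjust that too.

Cast on 249 stitches; work 891 rows; second section cast-on 214 stitches.

Stitches: 272 × 22/24 = 249.33 → 249.
Rows: 787 × 43/38 = 890.55 → 891.
second section cast-on: 233 × 22/24 = 213.58 → 214.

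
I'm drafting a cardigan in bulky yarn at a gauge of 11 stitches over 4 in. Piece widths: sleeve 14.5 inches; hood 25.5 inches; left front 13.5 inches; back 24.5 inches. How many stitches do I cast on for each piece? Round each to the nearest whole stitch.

Rate = 11/4 = 2.75 sts per in.
sleeve: 14.5 × 2.75 = 39.88 → 40.
hood: 25.5 × 2.75 = 70.12 → 70.
left front: 13.5 × 2.75 = 37.12 → 37.
back: 24.5 × 2.75 = 67.38 → 67.

sleeve 40; hood 70; left front 37; back 67.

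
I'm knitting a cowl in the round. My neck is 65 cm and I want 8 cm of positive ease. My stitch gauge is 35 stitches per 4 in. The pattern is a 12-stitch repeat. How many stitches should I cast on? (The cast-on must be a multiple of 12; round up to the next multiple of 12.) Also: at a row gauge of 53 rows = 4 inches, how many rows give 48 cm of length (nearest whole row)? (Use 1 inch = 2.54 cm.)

Cast on 252 stitches; work 250 rows.

Finished = 65 + 8 = 73 cm.
73 cm × 1/2.54 = 28.74 inches.
35/4 = 8.75 sts per in; 28.74 × 8.75 = 251.48 sts.
Next multiple of 12 → 252.
48 cm = 18.90 inches; × 13.25 = 250.39 → 250 rows.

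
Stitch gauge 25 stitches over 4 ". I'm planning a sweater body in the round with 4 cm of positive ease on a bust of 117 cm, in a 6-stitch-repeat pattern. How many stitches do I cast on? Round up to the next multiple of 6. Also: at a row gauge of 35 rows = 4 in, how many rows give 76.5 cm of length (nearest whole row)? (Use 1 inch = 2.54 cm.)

Cast on 300 stitches; work 264 rows.

Finished = 117 + 4 = 121 cm.
121 cm × 1/2.54 = 47.64 inches.
25/4 = 6.25 sts per in; 47.64 × 6.25 = 297.74 sts.
Next multiple of 6 → 300.
76.5 cm = 30.12 inches; × 8.75 = 263.53 → 264 rows.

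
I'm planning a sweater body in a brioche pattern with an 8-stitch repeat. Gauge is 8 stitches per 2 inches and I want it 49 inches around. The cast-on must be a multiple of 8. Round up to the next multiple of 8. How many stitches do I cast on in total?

8 / 2 = 4 sts per inch.
49 × 4 = 196.00 sts.
Next multiple of 8: 200.

CO 200 sts.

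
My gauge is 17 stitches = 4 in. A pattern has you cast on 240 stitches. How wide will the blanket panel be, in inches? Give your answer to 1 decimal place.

56.5 inches.

17 stitches / 4 inch = 4.25 stitches per inch.
240 / 4.25 = 56.47 inches.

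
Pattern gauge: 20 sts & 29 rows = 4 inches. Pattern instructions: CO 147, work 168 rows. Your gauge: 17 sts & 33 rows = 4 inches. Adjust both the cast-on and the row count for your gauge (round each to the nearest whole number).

Cast on 125 stitches; work 191 rows.

Stitches: 147 × 17/20 = 124.95 → 125.
Rows: 168 × 33/29 = 191.17 → 191.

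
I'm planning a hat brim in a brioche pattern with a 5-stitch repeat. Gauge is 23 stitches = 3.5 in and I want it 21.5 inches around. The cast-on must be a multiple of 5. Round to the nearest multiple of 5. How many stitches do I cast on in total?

CO 140 sts.

23 / 3.5 = 6.571 sts per inch.
21.5 × 6.571 = 141.29 sts.
Nearest multiple of 5: 140.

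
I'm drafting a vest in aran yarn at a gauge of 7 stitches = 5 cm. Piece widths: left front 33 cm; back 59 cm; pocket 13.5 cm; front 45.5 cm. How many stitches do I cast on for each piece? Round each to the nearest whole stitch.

left front 46; back 83; pocket 19; front 64.

Rate = 7/5 = 1.4 sts per cm.
left front: 33 × 1.4 = 46.20 → 46.
back: 59 × 1.4 = 82.60 → 83.
pocket: 13.5 × 1.4 = 18.90 → 19.
front: 45.5 × 1.4 = 63.70 → 64.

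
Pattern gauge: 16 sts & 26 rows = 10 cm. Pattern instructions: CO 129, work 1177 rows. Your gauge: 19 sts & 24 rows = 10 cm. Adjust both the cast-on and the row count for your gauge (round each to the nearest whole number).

Cast on 153 stitches; work 1086 rows.

Stitches: 129 × 19/16 = 153.19 → 153.
Rows: 1177 × 24/26 = 1086.46 → 1086.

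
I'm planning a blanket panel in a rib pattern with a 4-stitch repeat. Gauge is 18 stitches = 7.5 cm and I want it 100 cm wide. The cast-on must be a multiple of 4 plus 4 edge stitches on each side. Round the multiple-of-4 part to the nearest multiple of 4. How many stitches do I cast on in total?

Cast on 240 stitches.

18 / 7.5 = 2.4 sts per cm.
100 × 2.4 = 240.00 sts.
Less 8 edge sts → 232.00 for the repeat.
Nearest multiple of 4: 232.
Add back 8 edge sts → 240.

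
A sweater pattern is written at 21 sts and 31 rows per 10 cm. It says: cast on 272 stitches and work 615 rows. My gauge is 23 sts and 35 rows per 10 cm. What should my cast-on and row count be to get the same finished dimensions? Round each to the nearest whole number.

Stitches: 272 × 23/21 = 297.90 → 298.
Rows: 615 × 35/31 = 694.35 → 694.

Cast on 298 stitches; work 694 rows.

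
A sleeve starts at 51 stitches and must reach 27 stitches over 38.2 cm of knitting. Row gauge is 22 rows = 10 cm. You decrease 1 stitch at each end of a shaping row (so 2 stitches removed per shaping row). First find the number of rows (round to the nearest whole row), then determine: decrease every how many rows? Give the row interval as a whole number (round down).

Decrease every 7th row.

Rows = 38.2 × 2.2 = 84.0 → 84 rows.
Stitches to remove: 24 → 12 shaping rows (at 2 st each).
84 / 12 = 7.00 → every 7 rows.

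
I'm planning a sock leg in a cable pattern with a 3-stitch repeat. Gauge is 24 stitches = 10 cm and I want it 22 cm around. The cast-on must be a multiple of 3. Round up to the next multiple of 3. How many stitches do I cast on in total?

24 / 10 = 2.4 sts per cm.
22 × 2.4 = 52.80 sts.
Next multiple of 3: 54.

CO 54 sts.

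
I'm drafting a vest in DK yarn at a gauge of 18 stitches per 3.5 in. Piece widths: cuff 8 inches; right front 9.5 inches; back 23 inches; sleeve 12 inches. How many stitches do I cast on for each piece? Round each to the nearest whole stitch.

cuff 41; right front 49; back 118; sleeve 62.

Rate = 18/3.5 = 5.143 sts per in.
cuff: 8 × 5.143 = 41.14 → 41.
right front: 9.5 × 5.143 = 48.86 → 49.
back: 23 × 5.143 = 118.29 → 118.
sleeve: 12 × 5.143 = 61.71 → 62.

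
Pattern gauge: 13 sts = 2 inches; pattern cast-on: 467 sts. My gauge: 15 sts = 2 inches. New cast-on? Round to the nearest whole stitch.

CO 539 sts.

Scale factor = 15 / 13 = 1.154.
467 × 15 / 13 = 538.85 sts.
→ 539 sts.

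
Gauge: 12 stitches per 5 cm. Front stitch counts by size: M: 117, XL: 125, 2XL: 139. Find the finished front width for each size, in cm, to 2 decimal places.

12/5 = 2.4 sts per cm.
M: 117 / 2.4 = 48.750 → 48.75 cm.
XL: 125 / 2.4 = 52.083 → 52.08 cm.
2XL: 139 / 2.4 = 57.917 → 57.92 cm.

M 48.75 cm; XL 52.08 cm; 2XL 57.92 cm.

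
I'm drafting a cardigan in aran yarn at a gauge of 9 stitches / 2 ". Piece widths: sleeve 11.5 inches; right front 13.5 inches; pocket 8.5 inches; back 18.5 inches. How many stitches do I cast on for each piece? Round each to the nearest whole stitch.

sleeve 52; right front 61; pocket 38; back 83.

Rate = 9/2 = 4.5 sts per in.
sleeve: 11.5 × 4.5 = 51.75 → 52.
right front: 13.5 × 4.5 = 60.75 → 61.
pocket: 8.5 × 4.5 = 38.25 → 38.
back: 18.5 × 4.5 = 83.25 → 83.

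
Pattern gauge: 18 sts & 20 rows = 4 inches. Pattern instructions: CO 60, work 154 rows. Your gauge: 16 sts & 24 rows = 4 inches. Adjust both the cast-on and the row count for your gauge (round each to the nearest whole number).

Cast on 53 stitches; work 185 rows.

Stitches: 60 × 16/18 = 53.33 → 53.
Rows: 154 × 24/20 = 184.80 → 185.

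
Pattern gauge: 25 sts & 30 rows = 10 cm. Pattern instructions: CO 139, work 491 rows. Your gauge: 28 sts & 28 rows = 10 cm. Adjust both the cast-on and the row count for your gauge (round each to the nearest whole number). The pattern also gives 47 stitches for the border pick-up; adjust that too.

Stitches: 139 × 28/25 = 155.68 → 156.
Rows: 491 × 28/30 = 458.27 → 458.
border pick-up: 47 × 28/25 = 52.64 → 53.

Cast on 156 stitches; work 458 rows; border pick-up 53 stitches.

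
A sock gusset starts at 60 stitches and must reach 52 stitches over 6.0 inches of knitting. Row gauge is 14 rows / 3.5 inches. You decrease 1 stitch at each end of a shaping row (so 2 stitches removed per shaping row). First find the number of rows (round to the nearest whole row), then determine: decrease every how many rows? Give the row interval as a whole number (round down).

Rows = 6.0 × 4 = 24.0 → 24 rows.
Stitches to remove: 8 → 4 shaping rows (at 2 st each).
24 / 4 = 6.00 → every 6 rows.

Decrease every 6th row.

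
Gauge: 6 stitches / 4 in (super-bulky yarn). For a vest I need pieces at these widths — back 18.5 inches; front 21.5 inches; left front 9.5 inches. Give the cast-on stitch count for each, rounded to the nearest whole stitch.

Rate = 6/4 = 1.5 sts per in.
back: 18.5 × 1.5 = 27.75 → 28.
front: 21.5 × 1.5 = 32.25 → 32.
left front: 9.5 × 1.5 = 14.25 → 14.

back 28; front 32; left front 14.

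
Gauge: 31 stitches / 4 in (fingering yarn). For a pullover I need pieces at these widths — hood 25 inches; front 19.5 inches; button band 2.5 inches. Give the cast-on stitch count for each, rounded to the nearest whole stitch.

Rate = 31/4 = 7.75 sts per in.
hood: 25 × 7.75 = 193.75 → 194.
front: 19.5 × 7.75 = 151.12 → 151.
button band: 2.5 × 7.75 = 19.38 → 19.

hood 194; front 151; button band 19.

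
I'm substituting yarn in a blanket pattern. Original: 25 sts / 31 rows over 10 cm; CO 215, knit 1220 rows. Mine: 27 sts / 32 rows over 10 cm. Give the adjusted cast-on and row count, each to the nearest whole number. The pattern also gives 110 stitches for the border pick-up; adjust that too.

Stitches: 215 × 27/25 = 232.20 → 232.
Rows: 1220 × 32/31 = 1259.35 → 1259.
border pick-up: 110 × 27/25 = 118.80 → 119.

Cast on 232 stitches; work 1259 rows; border pick-up 119 stitches.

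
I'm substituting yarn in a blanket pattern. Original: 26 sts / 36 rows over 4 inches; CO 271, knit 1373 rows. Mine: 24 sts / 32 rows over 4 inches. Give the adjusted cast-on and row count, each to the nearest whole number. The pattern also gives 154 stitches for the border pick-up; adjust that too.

Cast on 250 stitches; work 1220 rows; border pick-up 142 stitches.

Stitches: 271 × 24/26 = 250.15 → 250.
Rows: 1373 × 32/36 = 1220.44 → 1220.
border pick-up: 154 × 24/26 = 142.15 → 142.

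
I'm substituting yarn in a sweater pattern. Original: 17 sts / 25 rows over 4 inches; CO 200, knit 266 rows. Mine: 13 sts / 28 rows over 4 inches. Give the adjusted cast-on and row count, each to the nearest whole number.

Stitches: 200 × 13/17 = 152.94 → 153.
Rows: 266 × 28/25 = 297.92 → 298.

Cast on 153 stitches; work 298 rows.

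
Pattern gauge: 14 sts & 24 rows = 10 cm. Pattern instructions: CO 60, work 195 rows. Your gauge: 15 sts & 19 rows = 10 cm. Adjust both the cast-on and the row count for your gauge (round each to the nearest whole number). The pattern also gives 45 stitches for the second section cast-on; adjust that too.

Cast on 64 stitches; work 154 rows; second section cast-on 48 stitches.

Stitches: 60 × 15/14 = 64.29 → 64.
Rows: 195 × 19/24 = 154.38 → 154.
second section cast-on: 45 × 15/14 = 48.21 → 48.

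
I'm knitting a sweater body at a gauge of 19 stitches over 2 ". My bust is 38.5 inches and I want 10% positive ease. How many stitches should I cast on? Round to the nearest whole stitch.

CO 402 sts.

Finished = 38.5 × 1.10 = 42.35 in.
19 / 2 = 9.5 sts per inch.
42.35 × 9.5 = 402.32 sts.
→ 402 sts.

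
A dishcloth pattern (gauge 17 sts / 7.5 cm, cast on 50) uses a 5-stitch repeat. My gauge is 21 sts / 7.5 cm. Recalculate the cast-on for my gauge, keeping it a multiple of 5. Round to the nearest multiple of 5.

Cast on 60 stitches.

50 × 21 / 17 = 61.76.
Nearest multiple of 5: 60.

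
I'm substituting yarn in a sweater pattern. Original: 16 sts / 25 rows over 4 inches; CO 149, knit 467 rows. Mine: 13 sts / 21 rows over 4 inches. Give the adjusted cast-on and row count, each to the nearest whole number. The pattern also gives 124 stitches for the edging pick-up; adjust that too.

Stitches: 149 × 13/16 = 121.06 → 121.
Rows: 467 × 21/25 = 392.28 → 392.
edging pick-up: 124 × 13/16 = 100.75 → 101.

Cast on 121 stitches; work 392 rows; edging pick-up 101 stitches.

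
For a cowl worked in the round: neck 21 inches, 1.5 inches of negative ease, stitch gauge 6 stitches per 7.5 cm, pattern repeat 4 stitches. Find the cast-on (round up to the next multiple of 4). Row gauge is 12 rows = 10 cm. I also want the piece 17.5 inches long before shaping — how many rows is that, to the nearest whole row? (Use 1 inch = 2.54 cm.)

Finished = 21 − 1.5 = 19.5 inches.
19.5 inches × 2.54 = 49.53 cm.
6/7.5 = 0.8 sts per cm; 49.53 × 0.8 = 39.62 sts.
Next multiple of 4 → 40.
17.5 inches = 44.45 cm; × 1.2 = 53.34 → 53 rows.

Cast on 40 stitches; work 53 rows.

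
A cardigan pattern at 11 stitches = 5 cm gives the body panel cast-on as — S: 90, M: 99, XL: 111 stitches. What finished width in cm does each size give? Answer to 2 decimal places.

S 40.91 cm; M 45.00 cm; XL 50.45 cm.

11/5 = 2.2 sts per cm.
S: 90 / 2.2 = 40.909 → 40.91 cm.
M: 99 / 2.2 = 45.000 → 45.00 cm.
XL: 111 / 2.2 = 50.455 → 50.45 cm.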